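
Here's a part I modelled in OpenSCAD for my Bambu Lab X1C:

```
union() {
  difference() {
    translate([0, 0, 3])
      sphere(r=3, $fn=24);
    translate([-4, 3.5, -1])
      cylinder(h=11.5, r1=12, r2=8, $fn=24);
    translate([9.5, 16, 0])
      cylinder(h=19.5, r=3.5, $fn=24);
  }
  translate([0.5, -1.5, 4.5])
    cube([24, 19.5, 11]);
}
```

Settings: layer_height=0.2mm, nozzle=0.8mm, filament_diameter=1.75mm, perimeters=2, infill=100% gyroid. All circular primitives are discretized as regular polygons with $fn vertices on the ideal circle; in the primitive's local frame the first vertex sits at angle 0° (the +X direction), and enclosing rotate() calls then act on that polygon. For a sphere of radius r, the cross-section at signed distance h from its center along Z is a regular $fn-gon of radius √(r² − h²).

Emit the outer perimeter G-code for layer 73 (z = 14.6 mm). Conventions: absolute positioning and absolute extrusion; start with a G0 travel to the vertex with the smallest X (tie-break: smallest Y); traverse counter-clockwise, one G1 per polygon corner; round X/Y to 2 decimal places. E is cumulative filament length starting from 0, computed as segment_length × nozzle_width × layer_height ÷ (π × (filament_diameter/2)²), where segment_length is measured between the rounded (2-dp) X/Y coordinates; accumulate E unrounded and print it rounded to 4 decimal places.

At z = 14.6 mm: the sphere is absent (|z−center|=11.600 > r=3); the cone at (-4, 3.5) is not intersected at this z (z outside [-1, 10.5]); the r=3.5 cylinder at (9.5, 16) contributes a regular 24-gon of circumradius 3.5; After the difference (first − rest): the first operand is absent here, so nothing remains; the cube at (0.5, -1.5) is present — its section is the full 24×19.5 rectangle; Merging all regions: only the 24×19.5 cube at (0.5, -1.5) is present, so the union is just that shape — 1 connected region. The outline is a single polygon with 4 vertices. Extrusion per mm of travel: 0.8 × 0.2 / (π × 0.875²) = 0.066520. Accumulating E over each segment gives final E = 5.7873.

G0 X0.50 Y-1.50 Z14.60
G1 X24.50 Y-1.50 E1.5965
G1 X24.50 Y18.00 E2.8936
G1 X0.50 Y18.00 E4.4901
G1 X0.50 Y-1.50 E5.7873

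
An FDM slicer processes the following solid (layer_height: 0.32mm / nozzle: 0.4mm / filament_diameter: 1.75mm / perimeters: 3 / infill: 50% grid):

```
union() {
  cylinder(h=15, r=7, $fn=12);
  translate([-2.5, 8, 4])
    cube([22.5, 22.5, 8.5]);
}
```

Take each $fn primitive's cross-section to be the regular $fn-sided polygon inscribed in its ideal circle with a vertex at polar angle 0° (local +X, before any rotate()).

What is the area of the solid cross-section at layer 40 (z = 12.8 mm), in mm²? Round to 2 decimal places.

At z = 12.8 mm: the r=7 cylinder gives a regular 12-gon of circumradius 7 (constant along its height) (area = (12/2)·7.000²·sin(360°/12) = 147.00 mm²); the cube at (-2.5, 8) is absent (z outside [4, 12.5]); Merging all regions: only the r=7 cylinder is present, so the union is just that shape — area = 147.00 mm². Overall, the cross-section is a single solid region. Net area = 147.00 mm².

147.00 mm²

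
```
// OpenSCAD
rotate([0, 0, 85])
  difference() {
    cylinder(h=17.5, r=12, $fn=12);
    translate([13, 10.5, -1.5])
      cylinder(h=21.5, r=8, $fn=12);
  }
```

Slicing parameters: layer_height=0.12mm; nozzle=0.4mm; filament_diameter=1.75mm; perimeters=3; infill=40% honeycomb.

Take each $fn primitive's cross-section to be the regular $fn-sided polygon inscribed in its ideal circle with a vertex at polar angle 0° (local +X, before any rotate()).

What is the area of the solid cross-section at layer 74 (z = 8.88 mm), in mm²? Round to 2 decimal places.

At z = 8.88 mm: the r=12 cylinder contributes a regular 12-gon of circumradius 12 (area = (12/2)·12.000²·sin(360°/12) = 432.00 mm²); the r=8 cylinder at (13, 10.5) contributes a regular 12-gon of circumradius 8 (area = (12/2)·8.000²·sin(360°/12) = 192.00 mm²); Subtracting the remaining from the first: starting from the r=12 cylinder (432.00 mm²), the r=8 cylinder at (13, 10.5) partially overlaps it — only the 19.09 mm² overlap (of its 192.00 mm²) is removed, clipping the outline — area = 412.91 mm²; (rotated 85° about Z; rotation is an isometry so areas/perimeters/island counts are preserved). Overall, the cross-section is a single solid region. Net area = 412.91 mm².

412.91 mm²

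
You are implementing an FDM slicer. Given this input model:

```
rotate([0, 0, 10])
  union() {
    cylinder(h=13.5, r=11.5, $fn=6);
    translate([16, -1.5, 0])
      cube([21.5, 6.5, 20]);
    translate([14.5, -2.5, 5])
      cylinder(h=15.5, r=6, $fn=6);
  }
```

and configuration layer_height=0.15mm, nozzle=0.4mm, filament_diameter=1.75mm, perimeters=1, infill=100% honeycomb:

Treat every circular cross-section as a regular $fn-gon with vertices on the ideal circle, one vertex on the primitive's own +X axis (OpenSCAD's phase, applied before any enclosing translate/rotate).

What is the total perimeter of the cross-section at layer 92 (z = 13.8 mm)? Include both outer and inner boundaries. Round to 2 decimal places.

At z = 13.8 mm: the cylinder is not intersected at this z (z outside [0, 13.5]); the cube at (16, -1.5) (footprint 21.5×6.5) is included at this height (perimeter 56.00 mm); the cylinder at (14.5, -2.5): section is a regular 6-gon, circumradius r=6 (perimeter = 2·6·6.000·sin(180°/6) = 36.00 mm); Merging all regions: the regions partially overlap (shared area 11.38 mm²), so the edge portions inside another operand are dropped and the merged outline is re-measured after clipping — boundary = 77.54 mm; (rotated 10° about Z; rotation is an isometry so areas/perimeters/island counts are preserved). Overall, the cross-section is a single solid region. Total boundary length (outer) = 77.54 mm.

77.54 mm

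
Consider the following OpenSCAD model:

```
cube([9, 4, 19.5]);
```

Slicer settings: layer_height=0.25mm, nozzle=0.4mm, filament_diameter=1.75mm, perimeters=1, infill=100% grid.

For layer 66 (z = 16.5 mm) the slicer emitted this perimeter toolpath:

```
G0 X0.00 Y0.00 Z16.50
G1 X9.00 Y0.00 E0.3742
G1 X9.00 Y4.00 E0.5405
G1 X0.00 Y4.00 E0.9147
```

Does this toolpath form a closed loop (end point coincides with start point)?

no

Start point (G0): (0.00, 0.00). End point (last G1): the path does not return to the start — open.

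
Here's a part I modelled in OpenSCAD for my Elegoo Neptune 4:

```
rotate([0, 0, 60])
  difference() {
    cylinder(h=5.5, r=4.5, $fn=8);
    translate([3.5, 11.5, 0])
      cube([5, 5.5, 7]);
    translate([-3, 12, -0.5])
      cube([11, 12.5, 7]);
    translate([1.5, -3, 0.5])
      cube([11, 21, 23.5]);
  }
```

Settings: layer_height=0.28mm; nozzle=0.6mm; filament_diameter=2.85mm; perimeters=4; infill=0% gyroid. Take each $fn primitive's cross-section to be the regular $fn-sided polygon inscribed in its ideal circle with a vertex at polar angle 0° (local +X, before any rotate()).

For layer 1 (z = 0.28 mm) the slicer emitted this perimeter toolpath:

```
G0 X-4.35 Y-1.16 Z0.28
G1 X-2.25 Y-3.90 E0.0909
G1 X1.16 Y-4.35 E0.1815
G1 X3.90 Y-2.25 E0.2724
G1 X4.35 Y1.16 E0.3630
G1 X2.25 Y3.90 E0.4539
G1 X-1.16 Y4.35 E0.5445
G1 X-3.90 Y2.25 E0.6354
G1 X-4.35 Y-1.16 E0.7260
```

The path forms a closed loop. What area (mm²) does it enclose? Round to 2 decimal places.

57.33 mm²

Apply the shoelace formula to the sequence of (X, Y) vertices; enclosed area = 57.33 mm².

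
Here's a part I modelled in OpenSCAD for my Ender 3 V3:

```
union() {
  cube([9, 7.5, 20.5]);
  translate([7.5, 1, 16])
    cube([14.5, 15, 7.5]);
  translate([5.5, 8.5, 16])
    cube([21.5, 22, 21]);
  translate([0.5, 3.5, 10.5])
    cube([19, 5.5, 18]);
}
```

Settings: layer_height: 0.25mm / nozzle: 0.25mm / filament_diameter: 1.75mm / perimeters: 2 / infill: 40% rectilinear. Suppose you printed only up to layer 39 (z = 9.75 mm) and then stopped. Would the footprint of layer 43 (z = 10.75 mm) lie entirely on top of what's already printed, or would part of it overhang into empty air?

Compare the two slices. At z = 9.75: the cube (footprint 9×7.5) is included at this height (area 67.50 mm²); the cube at (7.5, 1) does not reach this height (z outside [16, 23.5]); the cube at (5.5, 8.5) does not reach this height (z outside [16, 37]); the cube at (0.5, 3.5) does not reach this height (z outside [10.5, 28.5]); Combining (union): only the 9×7.5 cube is present, so the union is just that shape — area = 67.50 mm². At z = 10.75: the cube is present — its section is the full 9×7.5 rectangle (area 67.50 mm²); the cube at (7.5, 1) does not reach this height (z outside [16, 23.5]); the cube at (5.5, 8.5) is absent (z outside [16, 37]); the 19×5.5 cube at (0.5, 3.5) contributes its full rectangle (area 104.50 mm²); Merging all regions: the regions partially overlap — summed areas 172.00 mm² minus the doubly-counted overlap 34.00 mm² gives 138.00 mm² — area = 138.00 mm². Checking containment: at z = 10.75 the cross-section extends beyond the z = 9.75 cross-section by about 70.50 mm².

part overhangs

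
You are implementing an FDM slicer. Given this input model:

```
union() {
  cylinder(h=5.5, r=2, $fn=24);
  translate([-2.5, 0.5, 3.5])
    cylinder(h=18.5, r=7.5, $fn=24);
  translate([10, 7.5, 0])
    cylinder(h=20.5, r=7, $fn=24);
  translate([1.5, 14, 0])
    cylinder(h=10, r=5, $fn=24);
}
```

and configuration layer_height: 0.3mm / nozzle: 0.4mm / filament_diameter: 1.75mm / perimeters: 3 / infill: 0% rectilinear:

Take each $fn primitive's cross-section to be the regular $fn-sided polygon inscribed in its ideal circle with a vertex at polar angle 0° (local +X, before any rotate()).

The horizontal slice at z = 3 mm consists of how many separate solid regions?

At z = 3 mm: the r=2 cylinder contributes a regular 24-gon of circumradius 2; the cylinder at (-2.5, 0.5) is not intersected at this z (z outside [3.5, 22]); the r=7 cylinder at (10, 7.5) contributes a regular 24-gon of circumradius 7; the r=5 cylinder at (1.5, 14) gives a regular 24-gon of circumradius 5 (constant along its height); Combining (union): the regions partially overlap (shared area 4.30 mm²), so overlapping operands fuse into one piece — 2 connected regions. The result has 2 disconnected regions.

2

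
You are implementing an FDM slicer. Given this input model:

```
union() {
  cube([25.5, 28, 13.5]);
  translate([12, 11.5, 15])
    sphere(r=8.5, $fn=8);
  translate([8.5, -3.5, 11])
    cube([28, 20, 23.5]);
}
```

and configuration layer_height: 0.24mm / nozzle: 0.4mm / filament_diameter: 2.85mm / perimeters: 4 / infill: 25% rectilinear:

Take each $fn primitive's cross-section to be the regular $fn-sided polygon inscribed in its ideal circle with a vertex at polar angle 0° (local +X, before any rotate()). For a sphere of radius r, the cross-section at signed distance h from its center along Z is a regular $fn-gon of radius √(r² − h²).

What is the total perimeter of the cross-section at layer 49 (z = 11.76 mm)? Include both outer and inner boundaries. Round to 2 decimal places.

At z = 11.76 mm: the cube is present — its section is the full 25.5×28 rectangle (perimeter 107.00 mm); the r=8.5 sphere at (12, 11.5) contributes a regular 8-gon of circumradius √(8.5²−3.24²) = 7.858 (perimeter = 2·8·7.858·sin(180°/8) = 48.12 mm); the cube at (8.5, -3.5) (footprint 28×20) is included at this height (perimeter 96.00 mm); Merging all regions: the regions partially overlap (shared area 455.16 mm²), so the edge portions inside another operand are dropped and the merged outline is re-measured after clipping — boundary = 136.00 mm. Overall, the cross-section is a single solid region. Total boundary length (outer) = 136.00 mm.

136.00 mm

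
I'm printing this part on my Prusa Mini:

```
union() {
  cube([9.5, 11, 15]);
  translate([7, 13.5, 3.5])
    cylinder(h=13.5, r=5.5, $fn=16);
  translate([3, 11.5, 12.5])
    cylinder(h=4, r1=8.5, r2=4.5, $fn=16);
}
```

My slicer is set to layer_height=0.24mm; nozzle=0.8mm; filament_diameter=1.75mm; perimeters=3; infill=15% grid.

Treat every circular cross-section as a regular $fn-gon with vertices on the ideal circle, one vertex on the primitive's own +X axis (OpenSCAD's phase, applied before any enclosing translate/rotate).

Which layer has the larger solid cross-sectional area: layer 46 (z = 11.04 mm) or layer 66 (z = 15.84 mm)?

layer 46 (z = 11.04 mm)

Layer 46 (z = 11.04): the cube is present — its section is the full 9.5×11 rectangle (area 104.50 mm²); the r=5.5 cylinder at (7, 13.5) gives a regular 16-gon of circumradius 5.5 (constant along its height) (area = (16/2)·5.500²·sin(360°/16) = 92.61 mm²); the cone at (3, 11.5) does not reach this height (z outside [12.5, 16.5]); Merging all regions: the regions partially overlap — summed areas 197.11 mm² minus the doubly-counted overlap 16.90 mm² gives 180.21 mm² — area = 180.21 mm². So its area = 180.21 mm². Layer 66 (z = 15.84): the cube is not intersected at this z (z outside [0, 15]); the cylinder at (7, 13.5): section is a regular 16-gon, circumradius r=5.5 (area = (16/2)·5.500²·sin(360°/16) = 92.61 mm²); the cone at (3, 11.5): at t=0.835 of its height the radius interpolates to r₁+(r₂−r₁)t = 5.160, giving a regular 16-gon of that circumradius (area = (16/2)·5.160²·sin(360°/16) = 81.51 mm²); Taking the union: the regions partially overlap — summed areas 174.12 mm² minus the doubly-counted overlap 41.30 mm² gives 132.82 mm² — area = 132.82 mm². So its area = 132.82 mm². Layer 46 is larger (180.21 vs 132.82 mm²).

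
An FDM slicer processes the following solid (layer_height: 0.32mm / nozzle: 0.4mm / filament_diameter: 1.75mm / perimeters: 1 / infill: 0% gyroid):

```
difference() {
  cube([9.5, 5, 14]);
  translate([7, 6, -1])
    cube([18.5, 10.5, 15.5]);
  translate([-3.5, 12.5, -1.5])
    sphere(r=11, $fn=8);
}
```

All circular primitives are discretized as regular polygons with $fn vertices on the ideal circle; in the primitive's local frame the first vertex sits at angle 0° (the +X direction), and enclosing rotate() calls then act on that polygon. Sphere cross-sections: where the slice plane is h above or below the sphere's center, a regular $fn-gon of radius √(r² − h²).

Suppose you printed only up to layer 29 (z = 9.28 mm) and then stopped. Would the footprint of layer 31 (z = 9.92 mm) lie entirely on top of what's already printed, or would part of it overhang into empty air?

Compare the two slices. At z = 9.28: the 9.5×5 cube contributes its full rectangle (area 47.50 mm²); the cube at (7, 6) is present — its section is the full 18.5×10.5 rectangle (area 194.25 mm²); the r=11 sphere at (-3.5, 12.5) slices to a regular 8-gon of circumradius 2.189 (√(r²−h²) with h=10.78 from center) (area = (8/2)·2.189²·sin(360°/8) = 13.55 mm²); Taking the first minus the rest: starting from the 9.5×5 cube (47.50 mm²), the 18.5×10.5 cube at (7, 6) misses the remaining region (no effect); the r=11 sphere at (-3.5, 12.5) misses the remaining region (no effect) — area = 47.50 mm². At z = 9.92: the 9.5×5 cube contributes its full rectangle (area 47.50 mm²); the cube at (7, 6) (footprint 18.5×10.5) is included at this height (area 194.25 mm²); the sphere at (-3.5, 12.5) does not reach this height (|z−center|=11.420 > r=11); Taking the first minus the rest: starting from the 9.5×5 cube (47.50 mm²), the 18.5×10.5 cube at (7, 6) misses the remaining region (no effect) — area = 47.50 mm². Checking containment: the cross-section at z = 9.92 is a subset of the cross-section at z = 9.28.

entirely on top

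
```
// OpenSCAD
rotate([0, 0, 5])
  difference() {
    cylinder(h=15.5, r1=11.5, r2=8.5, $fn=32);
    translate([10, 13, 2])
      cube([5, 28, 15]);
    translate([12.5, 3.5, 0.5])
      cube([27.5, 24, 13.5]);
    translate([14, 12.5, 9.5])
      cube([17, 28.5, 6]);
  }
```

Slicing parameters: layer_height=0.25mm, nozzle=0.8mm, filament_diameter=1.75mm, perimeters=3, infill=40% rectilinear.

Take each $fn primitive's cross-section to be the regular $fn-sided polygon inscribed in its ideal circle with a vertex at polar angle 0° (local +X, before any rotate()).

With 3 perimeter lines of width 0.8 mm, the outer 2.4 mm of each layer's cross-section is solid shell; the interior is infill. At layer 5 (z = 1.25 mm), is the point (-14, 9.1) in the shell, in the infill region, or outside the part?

At z = 1.25 mm: the cone contributes a regular 32-gon of circumradius 11.258 (interpolated between r1=11.5 and r2=8.5 at t=0.081); the cube at (10, 13) is absent (z outside [2, 17]); the cube at (12.5, 3.5) is present — its section is the full 27.5×24 rectangle; the cube at (14, 12.5) is absent (z outside [9.5, 15.5]); Subtracting the remaining from the first: starting from the cone, the 27.5×24 cube at (12.5, 3.5) misses the remaining region (no effect) — 1 connected region; (rotated 5° about Z; rotation is an isometry so areas/perimeters/island counts are preserved). Overall, the cross-section is a single solid region. Undo the 5° rotation: the query point maps to (-13.154, 10.286) in the un-rotated model frame. The nearest boundary edge runs (-9.36, 6.25)→(-7.96, 7.96); distance from the point to it = 5.49 mm. The point is not inside any of the regions above, so it lies outside the cross-section (5.49 mm from the nearest boundary).

outside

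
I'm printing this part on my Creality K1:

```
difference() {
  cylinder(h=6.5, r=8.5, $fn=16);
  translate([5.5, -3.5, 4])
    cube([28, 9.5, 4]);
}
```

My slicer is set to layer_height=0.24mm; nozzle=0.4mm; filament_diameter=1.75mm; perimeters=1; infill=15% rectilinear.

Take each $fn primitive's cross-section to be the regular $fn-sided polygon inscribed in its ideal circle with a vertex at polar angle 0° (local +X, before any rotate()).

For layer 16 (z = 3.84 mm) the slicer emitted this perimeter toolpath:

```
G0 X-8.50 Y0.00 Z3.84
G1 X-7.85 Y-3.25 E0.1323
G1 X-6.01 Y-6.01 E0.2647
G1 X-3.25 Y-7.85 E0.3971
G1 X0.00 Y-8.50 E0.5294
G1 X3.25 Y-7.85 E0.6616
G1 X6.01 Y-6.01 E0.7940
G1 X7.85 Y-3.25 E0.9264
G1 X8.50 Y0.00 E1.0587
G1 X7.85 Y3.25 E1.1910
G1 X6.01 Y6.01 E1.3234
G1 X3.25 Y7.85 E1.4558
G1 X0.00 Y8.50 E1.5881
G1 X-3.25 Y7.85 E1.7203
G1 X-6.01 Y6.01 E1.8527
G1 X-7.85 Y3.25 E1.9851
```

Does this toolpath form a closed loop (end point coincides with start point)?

Start point (G0): (-8.50, 0.00). End point (last G1): the path does not return to the start — open.

no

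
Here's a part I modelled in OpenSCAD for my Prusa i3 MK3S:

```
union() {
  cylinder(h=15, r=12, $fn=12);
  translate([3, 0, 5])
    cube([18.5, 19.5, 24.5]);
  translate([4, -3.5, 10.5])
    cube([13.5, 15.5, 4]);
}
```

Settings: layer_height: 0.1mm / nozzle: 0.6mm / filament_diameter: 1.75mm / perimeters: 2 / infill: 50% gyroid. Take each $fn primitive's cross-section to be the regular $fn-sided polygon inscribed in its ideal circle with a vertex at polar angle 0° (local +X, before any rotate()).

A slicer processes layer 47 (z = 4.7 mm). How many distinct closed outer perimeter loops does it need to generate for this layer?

At z = 4.7 mm: the r=12 cylinder contributes a regular 12-gon of circumradius 12; the cube at (3, 0) does not reach this height (z outside [5, 29.5]); the cube at (4, -3.5) does not reach this height (z outside [10.5, 14.5]); Taking the union: only the r=12 cylinder is present, so the union is just that shape — 1 connected region. The result has 1 disconnected region.

1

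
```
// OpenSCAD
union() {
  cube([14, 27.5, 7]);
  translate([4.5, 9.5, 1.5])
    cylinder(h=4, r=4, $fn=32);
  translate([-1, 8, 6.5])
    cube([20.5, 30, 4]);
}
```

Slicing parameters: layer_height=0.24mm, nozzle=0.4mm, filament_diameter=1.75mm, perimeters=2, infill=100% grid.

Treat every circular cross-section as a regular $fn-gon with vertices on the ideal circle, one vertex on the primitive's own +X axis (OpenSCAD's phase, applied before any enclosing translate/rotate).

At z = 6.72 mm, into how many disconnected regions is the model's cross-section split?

1

At z = 6.72 mm: the 14×27.5 cube contributes its full rectangle; the cylinder at (4.5, 9.5) is not intersected at this z (z outside [1.5, 5.5]); the cube at (-1, 8) is present — its section is the full 20.5×30 rectangle; Merging all regions: the regions partially overlap (shared area 273.00 mm²), so overlapping operands fuse into one piece — 1 connected region. The result has 1 disconnected region.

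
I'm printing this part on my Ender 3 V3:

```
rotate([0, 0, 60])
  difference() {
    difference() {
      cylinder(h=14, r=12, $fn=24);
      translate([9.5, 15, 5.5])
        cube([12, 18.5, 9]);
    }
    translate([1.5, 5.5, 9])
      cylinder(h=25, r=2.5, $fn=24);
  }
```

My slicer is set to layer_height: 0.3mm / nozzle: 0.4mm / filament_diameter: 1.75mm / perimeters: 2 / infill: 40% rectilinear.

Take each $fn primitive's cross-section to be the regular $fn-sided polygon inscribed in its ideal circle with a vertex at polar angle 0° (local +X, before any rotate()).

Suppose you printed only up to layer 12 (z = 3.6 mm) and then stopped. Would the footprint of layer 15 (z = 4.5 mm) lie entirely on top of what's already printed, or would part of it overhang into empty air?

entirely on top

Compare the two slices. At z = 3.6: the cylinder: section is a regular 24-gon, circumradius r=12 (area = (24/2)·12.000²·sin(360°/24) = 447.24 mm²); the cube at (9.5, 15) is not intersected at this z (z outside [5.5, 14.5]); Taking the first minus the rest: none of the subtracted shapes is present at this height, so the r=12 cylinder is unchanged — area = 447.24 mm²; the cylinder at (1.5, 5.5) is absent (z outside [9, 34]); Subtracting the remaining from the first: none of the subtracted shapes is present at this height, so that combined region is unchanged — area = 447.24 mm²; (whole slice rotated 60° about Z — lengths, areas and connectivity unchanged). At z = 4.5: the r=12 cylinder gives a regular 24-gon of circumradius 12 (constant along its height) (area = (24/2)·12.000²·sin(360°/24) = 447.24 mm²); the cube at (9.5, 15) is absent (z outside [5.5, 14.5]); After the difference (first − rest): none of the subtracted shapes is present at this height, so the r=12 cylinder is unchanged — area = 447.24 mm²; the cylinder at (1.5, 5.5) does not reach this height (z outside [9, 34]); Taking the first minus the rest: none of the subtracted shapes is present at this height, so that combined region is unchanged — area = 447.24 mm²; (rotated 60° about Z; rotation is an isometry so areas/perimeters/island counts are preserved). Checking containment: the cross-section at z = 4.5 is a subset of the cross-section at z = 3.6.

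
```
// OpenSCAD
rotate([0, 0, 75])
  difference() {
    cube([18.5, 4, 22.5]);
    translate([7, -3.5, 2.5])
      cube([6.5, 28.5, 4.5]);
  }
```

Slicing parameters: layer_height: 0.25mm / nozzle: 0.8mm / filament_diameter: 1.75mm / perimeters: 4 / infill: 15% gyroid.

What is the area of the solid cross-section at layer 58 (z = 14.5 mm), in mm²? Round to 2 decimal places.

At z = 14.5 mm: the cube is present — its section is the full 18.5×4 rectangle (area 74.00 mm²); the cube at (7, -3.5) is absent (z outside [2.5, 7]); After the difference (first − rest): none of the subtracted shapes is present at this height, so the 18.5×4 cube is unchanged — area = 74.00 mm²; (rotated 75° about Z; rotation is an isometry so areas/perimeters/island counts are preserved). Overall, the cross-section is a single solid region. Net area = 74.00 mm².

74.00 mm²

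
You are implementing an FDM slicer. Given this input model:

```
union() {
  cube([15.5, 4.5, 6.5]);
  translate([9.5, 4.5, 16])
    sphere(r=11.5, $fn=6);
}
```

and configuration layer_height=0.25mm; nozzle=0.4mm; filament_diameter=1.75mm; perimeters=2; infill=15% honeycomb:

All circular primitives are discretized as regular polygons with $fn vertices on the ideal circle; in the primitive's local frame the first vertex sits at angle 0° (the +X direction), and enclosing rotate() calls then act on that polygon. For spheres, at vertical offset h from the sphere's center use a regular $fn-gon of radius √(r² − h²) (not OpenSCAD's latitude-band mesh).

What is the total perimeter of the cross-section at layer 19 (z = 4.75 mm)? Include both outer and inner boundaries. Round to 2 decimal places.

At z = 4.75 mm: the cube (footprint 15.5×4.5) is included at this height (perimeter 40.00 mm); the r=11.5 sphere at (9.5, 4.5) contributes a regular 6-gon of circumradius √(11.5²−11.25²) = 2.385 (perimeter = 2·6·2.385·sin(180°/6) = 14.31 mm); Taking the union: the regions partially overlap (shared area 7.39 mm²), so the edge portions inside another operand are dropped and the merged outline is re-measured after clipping — boundary = 42.38 mm. Overall, the cross-section is a single solid region. Total boundary length (outer) = 42.38 mm.

42.38 mm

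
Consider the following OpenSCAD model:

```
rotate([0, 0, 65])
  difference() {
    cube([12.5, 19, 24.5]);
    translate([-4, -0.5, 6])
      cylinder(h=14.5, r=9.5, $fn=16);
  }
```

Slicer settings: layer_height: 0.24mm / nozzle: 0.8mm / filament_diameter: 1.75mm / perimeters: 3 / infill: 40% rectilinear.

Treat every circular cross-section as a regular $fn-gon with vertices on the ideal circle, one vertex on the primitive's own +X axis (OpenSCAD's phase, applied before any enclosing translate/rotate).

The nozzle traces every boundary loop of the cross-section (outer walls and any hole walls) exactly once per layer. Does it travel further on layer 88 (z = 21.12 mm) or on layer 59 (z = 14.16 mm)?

Layer 88 (z = 21.12): the cube is present — its section is the full 12.5×19 rectangle (perimeter 63.00 mm); the cylinder at (-4, -0.5) is absent (z outside [6, 20.5]); Taking the first minus the rest: none of the subtracted shapes is present at this height, so the 12.5×19 cube is unchanged — boundary = 63.00 mm; (rotated 65° about Z; rotation is an isometry so areas/perimeters/island counts are preserved). So its perimeter = 63.00 mm. Layer 59 (z = 14.16): the cube is present — its section is the full 12.5×19 rectangle (perimeter 63.00 mm); the r=9.5 cylinder at (-4, -0.5) contributes a regular 16-gon of circumradius 9.5 (perimeter = 2·16·9.500·sin(180°/16) = 59.31 mm); Subtracting the remaining from the first: starting from the 12.5×19 cube, the r=9.5 cylinder at (-4, -0.5) partially overlaps it — only the 29.97 mm² overlap (of its 276.30 mm²) is removed, clipping the outline — boundary = 59.74 mm; (rotated 65° about Z; rotation is an isometry so areas/perimeters/island counts are preserved). So its perimeter = 59.74 mm. Layer 88 is larger (63.00 vs 59.74 mm).

layer 88 (z = 21.12 mm)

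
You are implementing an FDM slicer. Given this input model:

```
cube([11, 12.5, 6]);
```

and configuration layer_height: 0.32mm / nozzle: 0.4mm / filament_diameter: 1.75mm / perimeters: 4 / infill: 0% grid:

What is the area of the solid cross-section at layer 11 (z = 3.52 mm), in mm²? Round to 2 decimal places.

137.50 mm²

At z = 3.52 mm: the 11×12.5 cube contributes its full rectangle (area 137.50 mm²). Overall, the cross-section is a single solid region. Net area = 137.50 mm².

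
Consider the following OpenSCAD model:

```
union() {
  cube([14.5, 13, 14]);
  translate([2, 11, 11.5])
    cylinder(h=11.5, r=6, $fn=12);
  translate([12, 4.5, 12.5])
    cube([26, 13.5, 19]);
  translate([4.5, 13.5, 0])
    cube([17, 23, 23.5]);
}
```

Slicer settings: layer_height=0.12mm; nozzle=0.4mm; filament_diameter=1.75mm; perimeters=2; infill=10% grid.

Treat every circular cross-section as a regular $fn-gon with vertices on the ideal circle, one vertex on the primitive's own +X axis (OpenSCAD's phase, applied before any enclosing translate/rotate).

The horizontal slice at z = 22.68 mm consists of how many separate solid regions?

1

At z = 22.68 mm: the cube does not reach this height (z outside [0, 14]); the r=6 cylinder at (2, 11) contributes a regular 12-gon of circumradius 6; the cube at (12, 4.5) is present — its section is the full 26×13.5 rectangle; the 17×23 cube at (4.5, 13.5) contributes its full rectangle; Merging all regions: the regions partially overlap (shared area 47.67 mm²), so overlapping operands fuse into one piece — 1 connected region. The result has 1 disconnected region.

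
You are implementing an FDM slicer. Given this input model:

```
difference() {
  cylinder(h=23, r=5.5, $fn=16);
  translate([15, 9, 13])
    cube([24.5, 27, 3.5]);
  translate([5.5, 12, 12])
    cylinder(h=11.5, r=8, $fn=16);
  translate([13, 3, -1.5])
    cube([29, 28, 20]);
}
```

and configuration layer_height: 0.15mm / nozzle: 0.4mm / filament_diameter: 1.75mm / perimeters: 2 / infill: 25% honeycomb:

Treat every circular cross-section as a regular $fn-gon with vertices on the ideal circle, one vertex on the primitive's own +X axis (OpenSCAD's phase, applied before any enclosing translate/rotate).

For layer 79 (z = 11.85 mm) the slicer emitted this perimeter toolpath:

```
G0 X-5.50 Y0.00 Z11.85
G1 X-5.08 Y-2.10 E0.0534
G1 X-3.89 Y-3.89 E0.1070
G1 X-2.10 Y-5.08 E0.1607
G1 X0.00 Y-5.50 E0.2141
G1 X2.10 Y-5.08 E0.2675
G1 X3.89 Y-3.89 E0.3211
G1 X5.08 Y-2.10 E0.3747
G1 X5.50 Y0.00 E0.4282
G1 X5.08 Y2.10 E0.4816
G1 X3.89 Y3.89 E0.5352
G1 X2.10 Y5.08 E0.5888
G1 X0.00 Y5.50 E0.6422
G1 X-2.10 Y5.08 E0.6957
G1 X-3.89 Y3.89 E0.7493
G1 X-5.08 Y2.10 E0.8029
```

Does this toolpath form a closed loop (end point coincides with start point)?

no

Start point (G0): (-5.50, 0.00). End point (last G1): the path does not return to the start — open.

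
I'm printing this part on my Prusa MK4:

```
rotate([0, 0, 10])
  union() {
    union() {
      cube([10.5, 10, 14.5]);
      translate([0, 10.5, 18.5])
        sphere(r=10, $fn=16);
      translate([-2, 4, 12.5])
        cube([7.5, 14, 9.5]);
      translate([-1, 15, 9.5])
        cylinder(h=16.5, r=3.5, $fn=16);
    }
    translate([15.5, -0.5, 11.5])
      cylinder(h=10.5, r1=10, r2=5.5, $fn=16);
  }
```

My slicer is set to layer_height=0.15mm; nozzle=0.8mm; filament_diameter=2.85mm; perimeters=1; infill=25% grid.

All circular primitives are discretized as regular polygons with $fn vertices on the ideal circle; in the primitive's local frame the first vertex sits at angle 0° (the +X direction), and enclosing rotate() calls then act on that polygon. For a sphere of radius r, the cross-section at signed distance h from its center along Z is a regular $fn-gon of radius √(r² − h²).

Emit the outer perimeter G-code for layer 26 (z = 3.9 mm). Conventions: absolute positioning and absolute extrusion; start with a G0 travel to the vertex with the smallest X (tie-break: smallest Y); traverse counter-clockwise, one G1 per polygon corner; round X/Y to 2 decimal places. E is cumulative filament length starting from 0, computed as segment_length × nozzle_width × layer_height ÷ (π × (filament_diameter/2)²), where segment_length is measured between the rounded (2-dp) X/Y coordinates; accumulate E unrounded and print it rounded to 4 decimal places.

At z = 3.9 mm: the cube (footprint 10.5×10) is included at this height; the sphere at (0, 10.5) does not reach this height (|z−center|=14.600 > r=10); the cube at (-2, 4) is absent (z outside [12.5, 22]); the cylinder at (-1, 15) is absent (z outside [9.5, 26]); Taking the union: only the 10.5×10 cube is present, so the union is just that shape — 1 connected region; the cone at (15.5, -0.5) is absent (z outside [11.5, 22]); Taking the union: only that combined region is present, so the union is just that shape — 1 connected region; (whole slice rotated 10° about Z — lengths, areas and connectivity unchanged). The outline is a single polygon with 4 vertices. Extrusion per mm of travel: 0.8 × 0.15 / (π × 1.425²) = 0.018811. Accumulating E over each segment gives final E = 0.7713.

G0 X-1.74 Y9.85 Z3.90
G1 X0.00 Y0.00 E0.1882
G1 X10.34 Y1.82 E0.3856
G1 X8.60 Y11.67 E0.5738
G1 X-1.74 Y9.85 E0.7713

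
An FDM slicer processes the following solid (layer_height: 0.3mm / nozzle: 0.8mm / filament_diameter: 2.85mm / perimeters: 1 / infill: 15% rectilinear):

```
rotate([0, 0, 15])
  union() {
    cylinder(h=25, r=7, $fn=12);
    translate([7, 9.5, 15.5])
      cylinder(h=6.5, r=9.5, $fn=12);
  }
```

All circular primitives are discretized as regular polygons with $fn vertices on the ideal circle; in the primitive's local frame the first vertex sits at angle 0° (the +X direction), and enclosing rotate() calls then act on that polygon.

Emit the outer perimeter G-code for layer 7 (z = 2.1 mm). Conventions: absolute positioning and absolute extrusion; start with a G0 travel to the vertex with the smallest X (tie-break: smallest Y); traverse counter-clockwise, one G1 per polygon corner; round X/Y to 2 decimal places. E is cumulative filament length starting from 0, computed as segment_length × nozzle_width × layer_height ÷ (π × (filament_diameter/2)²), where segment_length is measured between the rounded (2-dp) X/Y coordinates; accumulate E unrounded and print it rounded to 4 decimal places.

G0 X-6.76 Y-1.81 Z2.10
G1 X-4.95 Y-4.95 E0.1364
G1 X-1.81 Y-6.76 E0.2727
G1 X1.81 Y-6.76 E0.4089
G1 X4.95 Y-4.95 E0.5452
G1 X6.76 Y-1.81 E0.6816
G1 X6.76 Y1.81 E0.8178
G1 X4.95 Y4.95 E0.9541
G1 X1.81 Y6.76 E1.0905
G1 X-1.81 Y6.76 E1.2267
G1 X-4.95 Y4.95 E1.3630
G1 X-6.76 Y1.81 E1.4994
G1 X-6.76 Y-1.81 E1.6356

At z = 2.1 mm: the r=7 cylinder contributes a regular 12-gon of circumradius 7; the cylinder at (7, 9.5) is absent (z outside [15.5, 22]); Taking the union: only the r=7 cylinder is present, so the union is just that shape — 1 connected region; (whole slice rotated 15° about Z — lengths, areas and connectivity unchanged). The outline is a single polygon with 12 vertices. Extrusion per mm of travel: 0.8 × 0.3 / (π × 1.425²) = 0.037621. Accumulating E over each segment gives final E = 1.6356.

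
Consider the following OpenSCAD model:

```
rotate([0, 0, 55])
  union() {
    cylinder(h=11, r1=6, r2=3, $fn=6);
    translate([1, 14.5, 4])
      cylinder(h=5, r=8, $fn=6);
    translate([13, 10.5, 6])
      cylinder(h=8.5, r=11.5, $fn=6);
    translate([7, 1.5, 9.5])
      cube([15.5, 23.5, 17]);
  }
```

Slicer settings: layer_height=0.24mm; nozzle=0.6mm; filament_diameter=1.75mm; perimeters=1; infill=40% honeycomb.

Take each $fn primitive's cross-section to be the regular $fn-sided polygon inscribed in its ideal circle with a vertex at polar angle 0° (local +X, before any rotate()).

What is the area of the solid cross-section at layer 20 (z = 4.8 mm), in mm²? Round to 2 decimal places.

223.45 mm²

At z = 4.8 mm: the cone: at t=0.436 of its height the radius interpolates to r₁+(r₂−r₁)t = 4.691, giving a regular 6-gon of that circumradius (area = (6/2)·4.691²·sin(360°/6) = 57.17 mm²); the cylinder at (1, 14.5): section is a regular 6-gon, circumradius r=8 (area = (6/2)·8.000²·sin(360°/6) = 166.28 mm²); the cylinder at (13, 10.5) is absent (z outside [6, 14.5]); the cube at (7, 1.5) does not reach this height (z outside [9.5, 26.5]); Combining (union): the 2 present regions are separate (no shared area or edge), so areas and boundary lengths simply add and each stays a separate island — area = 223.45 mm²; (rotated 55° about Z; rotation is an isometry so areas/perimeters/island counts are preserved). Overall, the cross-section has 2 separate islands. Net area = 223.45 mm².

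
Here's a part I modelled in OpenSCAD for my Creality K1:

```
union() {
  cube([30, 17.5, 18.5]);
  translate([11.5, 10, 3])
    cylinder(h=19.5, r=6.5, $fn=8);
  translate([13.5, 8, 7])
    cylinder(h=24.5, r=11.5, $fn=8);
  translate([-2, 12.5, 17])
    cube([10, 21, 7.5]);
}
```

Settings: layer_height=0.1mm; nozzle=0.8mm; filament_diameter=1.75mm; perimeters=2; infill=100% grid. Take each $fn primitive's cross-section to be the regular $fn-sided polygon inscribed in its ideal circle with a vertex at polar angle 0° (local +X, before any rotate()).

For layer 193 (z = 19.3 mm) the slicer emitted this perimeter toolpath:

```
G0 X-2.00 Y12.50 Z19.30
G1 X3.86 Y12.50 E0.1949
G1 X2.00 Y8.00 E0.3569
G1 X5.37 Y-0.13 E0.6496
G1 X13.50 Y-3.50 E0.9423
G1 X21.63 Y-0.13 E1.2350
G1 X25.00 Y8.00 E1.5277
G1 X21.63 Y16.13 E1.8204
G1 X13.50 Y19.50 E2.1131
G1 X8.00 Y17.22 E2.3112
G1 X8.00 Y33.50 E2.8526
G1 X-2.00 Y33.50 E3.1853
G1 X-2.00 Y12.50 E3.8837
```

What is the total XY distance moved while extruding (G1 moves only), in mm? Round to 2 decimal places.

Sum the Euclidean lengths of each G1 segment: total = 116.77 mm.

116.77 mm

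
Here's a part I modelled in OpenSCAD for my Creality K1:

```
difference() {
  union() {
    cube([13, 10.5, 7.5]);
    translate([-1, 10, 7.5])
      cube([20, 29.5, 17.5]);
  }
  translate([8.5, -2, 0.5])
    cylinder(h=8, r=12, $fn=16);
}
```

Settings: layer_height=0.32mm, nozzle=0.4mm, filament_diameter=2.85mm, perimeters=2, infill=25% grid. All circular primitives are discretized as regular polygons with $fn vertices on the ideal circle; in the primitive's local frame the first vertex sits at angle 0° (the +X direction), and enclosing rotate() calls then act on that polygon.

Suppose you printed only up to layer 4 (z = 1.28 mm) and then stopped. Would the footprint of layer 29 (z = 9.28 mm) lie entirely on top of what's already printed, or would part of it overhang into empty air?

Compare the two slices. At z = 1.28: the cube is present — its section is the full 13×10.5 rectangle (area 136.50 mm²); the cube at (-1, 10) is not intersected at this z (z outside [7.5, 25]); Taking the union: only the 13×10.5 cube is present, so the union is just that shape — area = 136.50 mm²; the r=12 cylinder at (8.5, -2) gives a regular 16-gon of circumradius 12 (constant along its height) (area = (16/2)·12.000²·sin(360°/16) = 440.85 mm²); Subtracting the remaining from the first: starting from the result so far (136.50 mm²), the r=12 cylinder at (8.5, -2) partially overlaps it — only the 117.22 mm² overlap (of its 440.85 mm²) is removed, clipping the outline — area = 19.28 mm². At z = 9.28: the cube does not reach this height (z outside [0, 7.5]); the 20×29.5 cube at (-1, 10) contributes its full rectangle (area 590.00 mm²); Combining (union): only the 20×29.5 cube at (-1, 10) is present, so the union is just that shape — area = 590.00 mm²; the cylinder at (8.5, -2) does not reach this height (z outside [0.5, 8.5]); Taking the first minus the rest: none of the subtracted shapes is present at this height, so the result so far is unchanged — area = 590.00 mm². Checking containment: at z = 9.28 the cross-section extends beyond the z = 1.28 cross-section by about 583.50 mm².

part overhangs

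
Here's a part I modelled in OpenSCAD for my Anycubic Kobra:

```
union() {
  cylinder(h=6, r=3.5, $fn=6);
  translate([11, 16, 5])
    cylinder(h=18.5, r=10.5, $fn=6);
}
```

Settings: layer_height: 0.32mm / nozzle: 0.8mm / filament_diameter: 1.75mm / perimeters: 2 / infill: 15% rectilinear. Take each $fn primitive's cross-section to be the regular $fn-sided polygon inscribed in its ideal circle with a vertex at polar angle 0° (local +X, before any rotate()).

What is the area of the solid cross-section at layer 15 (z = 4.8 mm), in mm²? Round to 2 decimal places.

At z = 4.8 mm: the cylinder: section is a regular 6-gon, circumradius r=3.5 (area = (6/2)·3.500²·sin(360°/6) = 31.83 mm²); the cylinder at (11, 16) is absent (z outside [5, 23.5]); Taking the union: only the r=3.5 cylinder is present, so the union is just that shape — area = 31.83 mm². Overall, the cross-section is a single solid region. Net area = 31.83 mm².

31.83 mm²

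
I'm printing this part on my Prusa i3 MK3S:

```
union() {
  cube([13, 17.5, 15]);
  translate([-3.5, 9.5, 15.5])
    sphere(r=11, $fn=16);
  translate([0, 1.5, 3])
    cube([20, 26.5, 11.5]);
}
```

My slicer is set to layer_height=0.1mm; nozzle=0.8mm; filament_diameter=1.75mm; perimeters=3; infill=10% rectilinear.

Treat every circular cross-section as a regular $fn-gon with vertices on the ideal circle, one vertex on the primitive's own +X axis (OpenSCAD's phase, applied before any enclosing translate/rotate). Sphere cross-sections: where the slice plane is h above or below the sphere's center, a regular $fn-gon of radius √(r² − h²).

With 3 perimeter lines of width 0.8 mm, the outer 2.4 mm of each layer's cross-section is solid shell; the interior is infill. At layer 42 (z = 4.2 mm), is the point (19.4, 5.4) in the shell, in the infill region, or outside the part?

At z = 4.2 mm: the cube (footprint 13×17.5) is included at this height; the sphere at (-3.5, 9.5) is absent (|z−center|=11.300 > r=11); the cube at (0, 1.5) (footprint 20×26.5) is included at this height; Combining (union): the regions partially overlap (shared area 208.00 mm²), so overlapping operands fuse into one piece — 1 connected region. Overall, the cross-section is a single solid region. The nearest boundary edge runs (20.00, 28.00)→(20.00, 1.50); distance from the point to it = 0.60 mm. The point is inside the cross-section, 0.60 mm from the nearest boundary — within the 2.4 mm shell band (3 × 0.8).

shell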